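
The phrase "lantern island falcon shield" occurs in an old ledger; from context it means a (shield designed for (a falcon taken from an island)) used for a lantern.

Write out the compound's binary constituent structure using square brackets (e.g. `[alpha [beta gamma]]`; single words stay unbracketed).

[lantern [[island falcon] shield]]

Overall it is a kind of shield (specifically "island falcon shield"); the modifier is "lantern".
Inside "island falcon shield": head "shield", modifier "island falcon".
Inside "island falcon": head "falcon", modifier "island".
So the structure is [lantern [[island falcon] shield]].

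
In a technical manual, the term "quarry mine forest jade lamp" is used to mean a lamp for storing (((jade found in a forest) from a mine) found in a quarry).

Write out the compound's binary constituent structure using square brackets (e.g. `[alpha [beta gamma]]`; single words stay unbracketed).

Overall it is a kind of lamp; the modifier is "quarry mine forest jade".
Within "quarry mine forest jade", the head is "jade" (specifically "mine forest jade") and the modifier is "quarry".
Within "mine forest jade", the head is "jade" (specifically "forest jade") and the modifier is "mine".
Within "forest jade", the head is "jade" and the modifier is "forest".
Putting it together: [[quarry [mine [forest jade]]] lamp].

[[quarry [mine [forest jade]]] lamp]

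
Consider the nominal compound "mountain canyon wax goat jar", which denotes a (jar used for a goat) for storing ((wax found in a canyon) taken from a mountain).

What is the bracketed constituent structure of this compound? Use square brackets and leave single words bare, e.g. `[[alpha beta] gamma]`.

At the top level: head "jar" (specifically "goat jar"); modifier "mountain canyon wax".
Within "mountain canyon wax", the head is "wax" (specifically "canyon wax") and the modifier is "mountain".
Within "canyon wax", the head is "wax" and the modifier is "canyon".
Within "goat jar", the head is "jar" and the modifier is "goat".
Assembled: [[mountain [canyon wax]] [goat jar]].

[[mountain [canyon wax]] [goat jar]]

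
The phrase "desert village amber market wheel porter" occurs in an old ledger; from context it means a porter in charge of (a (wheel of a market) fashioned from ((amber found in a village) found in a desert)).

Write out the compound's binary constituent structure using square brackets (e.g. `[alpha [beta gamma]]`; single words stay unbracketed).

[[[desert [village amber]] [market wheel]] porter]

Overall it is a kind of porter; the modifier is "desert village amber market wheel".
Inside "desert village amber market wheel": head "wheel" (specifically "market wheel"), modifier "desert village amber".
Inside "desert village amber": head "amber" (specifically "village amber"), modifier "desert".
Inside "village amber": head "amber", modifier "village".
Inside "market wheel": head "wheel", modifier "market".
Putting it together: [[[desert [village amber]] [market wheel]] porter].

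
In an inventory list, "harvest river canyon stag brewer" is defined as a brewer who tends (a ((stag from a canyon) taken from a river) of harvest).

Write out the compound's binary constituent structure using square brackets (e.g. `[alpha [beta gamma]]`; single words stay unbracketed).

[[harvest [river [canyon stag]]] brewer]

The outermost head in the paraphrase is "brewer", modified by "harvest river canyon stag".
Inside "harvest river canyon stag": head "stag" (specifically "river canyon stag"), modifier "harvest".
Inside "river canyon stag": head "stag" (specifically "canyon stag"), modifier "river".
Inside "canyon stag": head "stag", modifier "canyon".
Putting it together: [[harvest [river [canyon stag]]] brewer].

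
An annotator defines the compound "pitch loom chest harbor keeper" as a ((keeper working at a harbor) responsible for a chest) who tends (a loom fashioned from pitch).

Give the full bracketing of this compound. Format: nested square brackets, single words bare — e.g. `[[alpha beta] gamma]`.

At the top level: head "keeper" (specifically "chest harbor keeper"); modifier "pitch loom".
"pitch loom" → head "loom", modifier "pitch".
"chest harbor keeper" → head "keeper" (specifically "harbor keeper"), modifier "chest".
"harbor keeper" → head "keeper", modifier "harbor".
Putting it together: [[pitch loom] [chest [harbor keeper]]].

[[pitch loom] [chest [harbor keeper]]]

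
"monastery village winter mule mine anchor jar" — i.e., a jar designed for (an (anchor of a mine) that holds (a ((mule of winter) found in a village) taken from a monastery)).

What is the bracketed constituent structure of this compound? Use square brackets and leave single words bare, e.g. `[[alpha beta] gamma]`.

Overall it is a kind of jar; the modifier is "monastery village winter mule mine anchor".
"monastery village winter mule mine anchor" → head "anchor" (specifically "mine anchor"), modifier "monastery village winter mule".
"monastery village winter mule" → head "mule" (specifically "village winter mule"), modifier "monastery".
"village winter mule" → head "mule" (specifically "winter mule"), modifier "village".
"winter mule" → head "mule", modifier "winter".
"mine anchor" → head "anchor", modifier "mine".
Assembled: [[[monastery [village [winter mule]]] [mine anchor]] jar].

[[[monastery [village [winter mule]]] [mine anchor]] jar]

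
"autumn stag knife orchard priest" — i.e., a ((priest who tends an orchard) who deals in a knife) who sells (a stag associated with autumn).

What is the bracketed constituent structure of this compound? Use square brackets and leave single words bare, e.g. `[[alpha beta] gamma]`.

Overall it is a kind of priest (specifically "knife orchard priest"); the modifier is "autumn stag".
Within "autumn stag", the head is "stag" and the modifier is "autumn".
Within "knife orchard priest", the head is "priest" (specifically "orchard priest") and the modifier is "knife".
Within "orchard priest", the head is "priest" and the modifier is "orchard".
Putting it together: [[autumn stag] [knife [orchard priest]]].

[[autumn stag] [knife [orchard priest]]]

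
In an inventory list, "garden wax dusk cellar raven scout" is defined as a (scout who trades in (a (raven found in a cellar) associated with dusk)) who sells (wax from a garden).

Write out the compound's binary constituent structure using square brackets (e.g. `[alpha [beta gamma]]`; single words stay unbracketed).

Whole compound: head "scout" (specifically "dusk cellar raven scout"), modifier "garden wax".
Inside "garden wax": head "wax", modifier "garden".
Inside "dusk cellar raven scout": head "scout", modifier "dusk cellar raven".
Inside "dusk cellar raven": head "raven" (specifically "cellar raven"), modifier "dusk".
Inside "cellar raven": head "raven", modifier "cellar".
So the structure is [[garden wax] [[dusk [cellar raven]] scout]].

[[garden wax] [[dusk [cellar raven]] scout]]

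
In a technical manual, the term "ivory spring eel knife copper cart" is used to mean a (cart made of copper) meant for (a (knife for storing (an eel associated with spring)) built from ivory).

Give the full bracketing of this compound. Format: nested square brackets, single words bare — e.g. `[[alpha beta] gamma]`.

[[ivory [[spring eel] knife]] [copper cart]]

Overall it is a kind of cart (specifically "copper cart"); the modifier is "ivory spring eel knife".
"ivory spring eel knife" → head "knife" (specifically "spring eel knife"), modifier "ivory".
"spring eel knife" → head "knife", modifier "spring eel".
"spring eel" → head "eel", modifier "spring".
"copper cart" → head "cart", modifier "copper".
Putting it together: [[ivory [[spring eel] knife]] [copper cart]].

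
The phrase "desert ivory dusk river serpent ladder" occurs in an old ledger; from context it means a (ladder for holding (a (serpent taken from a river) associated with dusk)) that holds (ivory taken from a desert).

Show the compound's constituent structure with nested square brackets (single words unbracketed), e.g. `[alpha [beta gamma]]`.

The outermost head in the paraphrase is "ladder" (specifically "dusk river serpent ladder"), modified by "desert ivory".
Within "desert ivory", the head is "ivory" and the modifier is "desert".
Within "dusk river serpent ladder", the head is "ladder" and the modifier is "dusk river serpent".
Within "dusk river serpent", the head is "serpent" (specifically "river serpent") and the modifier is "dusk".
Within "river serpent", the head is "serpent" and the modifier is "river".
Putting it together: [[desert ivory] [[dusk [river serpent]] ladder]].

[[desert ivory] [[dusk [river serpent]] ladder]]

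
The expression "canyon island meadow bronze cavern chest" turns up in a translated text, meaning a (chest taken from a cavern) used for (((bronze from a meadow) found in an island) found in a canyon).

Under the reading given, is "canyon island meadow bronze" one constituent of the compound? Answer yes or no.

The paraphrase groups the words so that "canyon island meadow bronze" is one unit: it corresponds to a single parenthesized sub-phrase.
The full structure is [[canyon [island [meadow bronze]]] [cavern chest]], in which [canyon island meadow bronze] is a constituent.

yes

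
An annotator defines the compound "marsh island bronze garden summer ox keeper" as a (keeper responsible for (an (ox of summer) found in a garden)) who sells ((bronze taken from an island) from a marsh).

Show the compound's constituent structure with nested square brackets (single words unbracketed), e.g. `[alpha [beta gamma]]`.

[[marsh [island bronze]] [[garden [summer ox]] keeper]]

Overall it is a kind of keeper (specifically "garden summer ox keeper"); the modifier is "marsh island bronze".
Within "marsh island bronze", the head is "bronze" (specifically "island bronze") and the modifier is "marsh".
Within "island bronze", the head is "bronze" and the modifier is "island".
Within "garden summer ox keeper", the head is "keeper" and the modifier is "garden summer ox".
Within "garden summer ox", the head is "ox" (specifically "summer ox") and the modifier is "garden".
Within "summer ox", the head is "ox" and the modifier is "summer".
So the structure is [[marsh [island bronze]] [[garden [summer ox]] keeper]].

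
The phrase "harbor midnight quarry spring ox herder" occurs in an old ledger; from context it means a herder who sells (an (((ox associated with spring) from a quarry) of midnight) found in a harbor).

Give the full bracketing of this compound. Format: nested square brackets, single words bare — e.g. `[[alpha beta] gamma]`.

[[harbor [midnight [quarry [spring ox]]]] herder]

Overall it is a kind of herder; the modifier is "harbor midnight quarry spring ox".
Inside "harbor midnight quarry spring ox": head "ox" (specifically "midnight quarry spring ox"), modifier "harbor".
Inside "midnight quarry spring ox": head "ox" (specifically "quarry spring ox"), modifier "midnight".
Inside "quarry spring ox": head "ox" (specifically "spring ox"), modifier "quarry".
Inside "spring ox": head "ox", modifier "spring".
Putting it together: [[harbor [midnight [quarry [spring ox]]]] herder].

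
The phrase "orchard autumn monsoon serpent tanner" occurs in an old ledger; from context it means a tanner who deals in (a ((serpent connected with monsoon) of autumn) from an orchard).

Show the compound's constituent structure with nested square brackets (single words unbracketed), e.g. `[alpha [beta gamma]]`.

[[orchard [autumn [monsoon serpent]]] tanner]

Overall it is a kind of tanner; the modifier is "orchard autumn monsoon serpent".
"orchard autumn monsoon serpent" → head "serpent" (specifically "autumn monsoon serpent"), modifier "orchard".
"autumn monsoon serpent" → head "serpent" (specifically "monsoon serpent"), modifier "autumn".
"monsoon serpent" → head "serpent", modifier "monsoon".
Assembled: [[orchard [autumn [monsoon serpent]]] tanner].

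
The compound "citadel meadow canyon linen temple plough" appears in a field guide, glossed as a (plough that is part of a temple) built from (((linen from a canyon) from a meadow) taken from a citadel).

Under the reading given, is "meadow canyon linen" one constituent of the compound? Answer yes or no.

yes

The paraphrase groups the words so that "meadow canyon linen" is one unit: it corresponds to a single parenthesized sub-phrase.
The full structure is [[citadel [meadow [canyon linen]]] [temple plough]], in which [meadow canyon linen] is a constituent.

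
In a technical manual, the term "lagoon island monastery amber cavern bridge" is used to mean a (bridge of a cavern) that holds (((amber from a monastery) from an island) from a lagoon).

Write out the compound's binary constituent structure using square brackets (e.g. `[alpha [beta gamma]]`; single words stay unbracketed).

[[lagoon [island [monastery amber]]] [cavern bridge]]

At the top level: head "bridge" (specifically "cavern bridge"); modifier "lagoon island monastery amber".
Within "lagoon island monastery amber", the head is "amber" (specifically "island monastery amber") and the modifier is "lagoon".
Within "island monastery amber", the head is "amber" (specifically "monastery amber") and the modifier is "island".
Within "monastery amber", the head is "amber" and the modifier is "monastery".
Within "cavern bridge", the head is "bridge" and the modifier is "cavern".
Putting it together: [[lagoon [island [monastery amber]]] [cavern bridge]].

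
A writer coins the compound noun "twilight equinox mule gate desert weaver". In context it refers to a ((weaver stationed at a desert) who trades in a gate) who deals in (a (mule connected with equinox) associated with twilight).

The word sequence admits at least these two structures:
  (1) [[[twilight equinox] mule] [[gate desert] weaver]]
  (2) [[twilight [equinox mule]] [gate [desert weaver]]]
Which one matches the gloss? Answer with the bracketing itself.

The paraphrase's head is the "weaver" part ("gate desert weaver"); its modifier is "twilight equinox mule".
That top-level split, carried through the inner groups, gives [[twilight [equinox mule]] [gate [desert weaver]]].

[[twilight [equinox mule]] [gate [desert weaver]]]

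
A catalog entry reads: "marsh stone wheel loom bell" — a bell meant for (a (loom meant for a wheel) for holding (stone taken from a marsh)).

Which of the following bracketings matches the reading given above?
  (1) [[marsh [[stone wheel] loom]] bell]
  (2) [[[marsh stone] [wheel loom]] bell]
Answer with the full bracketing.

The paraphrase's head is the "bell" part ("bell"); its modifier is "marsh stone wheel loom".
That top-level split, carried through the inner groups, gives [[[marsh stone] [wheel loom]] bell].

[[[marsh stone] [wheel loom]] bell]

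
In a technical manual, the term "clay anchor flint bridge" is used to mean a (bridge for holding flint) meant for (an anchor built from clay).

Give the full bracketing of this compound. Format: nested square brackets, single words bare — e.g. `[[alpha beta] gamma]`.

[[clay anchor] [flint bridge]]

At the top level: head "bridge" (specifically "flint bridge"); modifier "clay anchor".
Within "clay anchor", the head is "anchor" and the modifier is "clay".
Within "flint bridge", the head is "bridge" and the modifier is "flint".
Assembled: [[clay anchor] [flint bridge]].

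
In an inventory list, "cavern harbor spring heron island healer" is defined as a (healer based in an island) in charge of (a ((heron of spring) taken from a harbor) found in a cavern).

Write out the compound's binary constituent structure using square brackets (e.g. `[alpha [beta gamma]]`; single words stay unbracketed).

At the top level: head "healer" (specifically "island healer"); modifier "cavern harbor spring heron".
"cavern harbor spring heron" → head "heron" (specifically "harbor spring heron"), modifier "cavern".
"harbor spring heron" → head "heron" (specifically "spring heron"), modifier "harbor".
"spring heron" → head "heron", modifier "spring".
"island healer" → head "healer", modifier "island".
Assembled: [[cavern [harbor [spring heron]]] [island healer]].

[[cavern [harbor [spring heron]]] [island healer]]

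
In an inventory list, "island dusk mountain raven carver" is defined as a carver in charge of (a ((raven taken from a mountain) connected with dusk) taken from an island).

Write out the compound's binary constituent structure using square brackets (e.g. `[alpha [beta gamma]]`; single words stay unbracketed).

[[island [dusk [mountain raven]]] carver]

At the top level: head "carver"; modifier "island dusk mountain raven".
Within "island dusk mountain raven", the head is "raven" (specifically "dusk mountain raven") and the modifier is "island".
Within "dusk mountain raven", the head is "raven" (specifically "mountain raven") and the modifier is "dusk".
Within "mountain raven", the head is "raven" and the modifier is "mountain".
Putting it together: [[island [dusk [mountain raven]]] carver].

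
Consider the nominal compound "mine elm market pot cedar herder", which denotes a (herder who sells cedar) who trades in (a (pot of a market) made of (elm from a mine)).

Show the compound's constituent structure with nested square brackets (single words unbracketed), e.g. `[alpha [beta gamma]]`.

The outermost head in the paraphrase is "herder" (specifically "cedar herder"), modified by "mine elm market pot".
Inside "mine elm market pot": head "pot" (specifically "market pot"), modifier "mine elm".
Inside "mine elm": head "elm", modifier "mine".
Inside "market pot": head "pot", modifier "market".
Inside "cedar herder": head "herder", modifier "cedar".
So the structure is [[[mine elm] [market pot]] [cedar herder]].

[[[mine elm] [market pot]] [cedar herder]]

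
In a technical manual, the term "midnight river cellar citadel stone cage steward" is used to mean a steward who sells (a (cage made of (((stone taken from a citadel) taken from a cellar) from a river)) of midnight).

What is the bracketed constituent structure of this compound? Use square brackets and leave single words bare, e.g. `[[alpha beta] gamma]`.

[[midnight [[river [cellar [citadel stone]]] cage]] steward]

Whole compound: head "steward", modifier "midnight river cellar citadel stone cage".
Within "midnight river cellar citadel stone cage", the head is "cage" (specifically "river cellar citadel stone cage") and the modifier is "midnight".
Within "river cellar citadel stone cage", the head is "cage" and the modifier is "river cellar citadel stone".
Within "river cellar citadel stone", the head is "stone" (specifically "cellar citadel stone") and the modifier is "river".
Within "cellar citadel stone", the head is "stone" (specifically "citadel stone") and the modifier is "cellar".
Within "citadel stone", the head is "stone" and the modifier is "citadel".
So the structure is [[midnight [[river [cellar [citadel stone]]] cage]] steward].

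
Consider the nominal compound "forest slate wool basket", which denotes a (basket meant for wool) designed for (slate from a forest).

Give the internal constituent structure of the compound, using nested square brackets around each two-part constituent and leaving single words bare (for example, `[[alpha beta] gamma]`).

[[forest slate] [wool basket]]

At the top level: head "basket" (specifically "wool basket"); modifier "forest slate".
Inside "forest slate": head "slate", modifier "forest".
Inside "wool basket": head "basket", modifier "wool".
So the structure is [[forest slate] [wool basket]].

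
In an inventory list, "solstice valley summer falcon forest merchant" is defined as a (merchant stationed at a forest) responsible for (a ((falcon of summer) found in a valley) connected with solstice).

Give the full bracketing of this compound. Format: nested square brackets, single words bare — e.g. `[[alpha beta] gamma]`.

[[solstice [valley [summer falcon]]] [forest merchant]]

At the top level: head "merchant" (specifically "forest merchant"); modifier "solstice valley summer falcon".
Inside "solstice valley summer falcon": head "falcon" (specifically "valley summer falcon"), modifier "solstice".
Inside "valley summer falcon": head "falcon" (specifically "summer falcon"), modifier "valley".
Inside "summer falcon": head "falcon", modifier "summer".
Inside "forest merchant": head "merchant", modifier "forest".
So the structure is [[solstice [valley [summer falcon]]] [forest merchant]].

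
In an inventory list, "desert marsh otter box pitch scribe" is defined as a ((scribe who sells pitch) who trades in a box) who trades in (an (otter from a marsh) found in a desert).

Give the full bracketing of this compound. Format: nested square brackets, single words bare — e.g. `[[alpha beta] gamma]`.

The outermost head in the paraphrase is "scribe" (specifically "box pitch scribe"), modified by "desert marsh otter".
Within "desert marsh otter", the head is "otter" (specifically "marsh otter") and the modifier is "desert".
Within "marsh otter", the head is "otter" and the modifier is "marsh".
Within "box pitch scribe", the head is "scribe" (specifically "pitch scribe") and the modifier is "box".
Within "pitch scribe", the head is "scribe" and the modifier is "pitch".
Putting it together: [[desert [marsh otter]] [box [pitch scribe]]].

[[desert [marsh otter]] [box [pitch scribe]]]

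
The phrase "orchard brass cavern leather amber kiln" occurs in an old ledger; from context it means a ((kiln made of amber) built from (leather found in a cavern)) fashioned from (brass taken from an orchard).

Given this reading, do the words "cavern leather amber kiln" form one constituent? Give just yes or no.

The paraphrase groups the words so that "cavern leather amber kiln" is one unit: it corresponds to a single parenthesized sub-phrase.
The full structure is [[orchard brass] [[cavern leather] [amber kiln]]], in which [cavern leather amber kiln] is a constituent.

yes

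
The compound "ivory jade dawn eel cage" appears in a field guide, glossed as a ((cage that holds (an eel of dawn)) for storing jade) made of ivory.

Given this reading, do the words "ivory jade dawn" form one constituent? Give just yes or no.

no

The top-level split is [ivory] [jade dawn eel cage]; the full structure is [ivory [jade [[dawn eel] cage]]].
"ivory jade dawn" straddles a constituent boundary, so it is not a single unit.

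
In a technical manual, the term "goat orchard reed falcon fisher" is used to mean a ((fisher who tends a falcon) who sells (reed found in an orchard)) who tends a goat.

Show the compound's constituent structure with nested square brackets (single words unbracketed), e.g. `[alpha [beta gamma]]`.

[goat [[orchard reed] [falcon fisher]]]

The outermost head in the paraphrase is "fisher" (specifically "orchard reed falcon fisher"), modified by "goat".
Within "orchard reed falcon fisher", the head is "fisher" (specifically "falcon fisher") and the modifier is "orchard reed".
Within "orchard reed", the head is "reed" and the modifier is "orchard".
Within "falcon fisher", the head is "fisher" and the modifier is "falcon".
Assembled: [goat [[orchard reed] [falcon fisher]]].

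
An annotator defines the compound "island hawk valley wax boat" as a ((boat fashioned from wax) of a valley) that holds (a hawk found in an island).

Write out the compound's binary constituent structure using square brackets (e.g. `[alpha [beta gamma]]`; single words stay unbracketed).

Whole compound: head "boat" (specifically "valley wax boat"), modifier "island hawk".
Inside "island hawk": head "hawk", modifier "island".
Inside "valley wax boat": head "boat" (specifically "wax boat"), modifier "valley".
Inside "wax boat": head "boat", modifier "wax".
Assembled: [[island hawk] [valley [wax boat]]].

[[island hawk] [valley [wax boat]]]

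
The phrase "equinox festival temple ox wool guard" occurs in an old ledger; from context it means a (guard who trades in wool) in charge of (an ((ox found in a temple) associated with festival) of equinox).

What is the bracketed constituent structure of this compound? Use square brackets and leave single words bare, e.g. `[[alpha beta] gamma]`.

[[equinox [festival [temple ox]]] [wool guard]]

Whole compound: head "guard" (specifically "wool guard"), modifier "equinox festival temple ox".
"equinox festival temple ox" → head "ox" (specifically "festival temple ox"), modifier "equinox".
"festival temple ox" → head "ox" (specifically "temple ox"), modifier "festival".
"temple ox" → head "ox", modifier "temple".
"wool guard" → head "guard", modifier "wool".
So the structure is [[equinox [festival [temple ox]]] [wool guard]].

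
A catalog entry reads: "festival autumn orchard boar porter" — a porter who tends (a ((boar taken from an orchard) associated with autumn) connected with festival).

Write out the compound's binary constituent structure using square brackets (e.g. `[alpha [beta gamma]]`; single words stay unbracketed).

The outermost head in the paraphrase is "porter", modified by "festival autumn orchard boar".
"festival autumn orchard boar" → head "boar" (specifically "autumn orchard boar"), modifier "festival".
"autumn orchard boar" → head "boar" (specifically "orchard boar"), modifier "autumn".
"orchard boar" → head "boar", modifier "orchard".
Assembled: [[festival [autumn [orchard boar]]] porter].

[[festival [autumn [orchard boar]]] porter]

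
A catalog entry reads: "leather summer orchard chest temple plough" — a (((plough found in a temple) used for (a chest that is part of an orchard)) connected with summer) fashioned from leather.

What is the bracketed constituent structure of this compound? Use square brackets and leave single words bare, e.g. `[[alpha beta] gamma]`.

At the top level: head "plough" (specifically "summer orchard chest temple plough"); modifier "leather".
"summer orchard chest temple plough" → head "plough" (specifically "orchard chest temple plough"), modifier "summer".
"orchard chest temple plough" → head "plough" (specifically "temple plough"), modifier "orchard chest".
"orchard chest" → head "chest", modifier "orchard".
"temple plough" → head "plough", modifier "temple".
So the structure is [leather [summer [[orchard chest] [temple plough]]]].

[leather [summer [[orchard chest] [temple plough]]]]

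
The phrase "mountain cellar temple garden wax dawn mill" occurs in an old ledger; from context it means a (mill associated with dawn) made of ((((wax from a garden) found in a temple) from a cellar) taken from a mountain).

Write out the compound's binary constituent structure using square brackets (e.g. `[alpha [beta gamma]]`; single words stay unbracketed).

Overall it is a kind of mill (specifically "dawn mill"); the modifier is "mountain cellar temple garden wax".
Inside "mountain cellar temple garden wax": head "wax" (specifically "cellar temple garden wax"), modifier "mountain".
Inside "cellar temple garden wax": head "wax" (specifically "temple garden wax"), modifier "cellar".
Inside "temple garden wax": head "wax" (specifically "garden wax"), modifier "temple".
Inside "garden wax": head "wax", modifier "garden".
Inside "dawn mill": head "mill", modifier "dawn".
So the structure is [[mountain [cellar [temple [garden wax]]]] [dawn mill]].

[[mountain [cellar [temple [garden wax]]]] [dawn mill]]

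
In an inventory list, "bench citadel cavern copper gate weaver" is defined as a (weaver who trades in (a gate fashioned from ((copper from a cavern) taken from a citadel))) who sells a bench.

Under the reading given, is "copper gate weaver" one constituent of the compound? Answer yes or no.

no

The top-level split is [bench] [citadel cavern copper gate weaver]; the full structure is [bench [[[citadel [cavern copper]] gate] weaver]].
"copper gate weaver" straddles a constituent boundary, so it is not a single unit.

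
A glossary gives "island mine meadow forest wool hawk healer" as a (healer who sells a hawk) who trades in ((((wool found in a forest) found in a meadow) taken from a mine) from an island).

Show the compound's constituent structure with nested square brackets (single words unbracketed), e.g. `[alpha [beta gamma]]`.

Overall it is a kind of healer (specifically "hawk healer"); the modifier is "island mine meadow forest wool".
Inside "island mine meadow forest wool": head "wool" (specifically "mine meadow forest wool"), modifier "island".
Inside "mine meadow forest wool": head "wool" (specifically "meadow forest wool"), modifier "mine".
Inside "meadow forest wool": head "wool" (specifically "forest wool"), modifier "meadow".
Inside "forest wool": head "wool", modifier "forest".
Inside "hawk healer": head "healer", modifier "hawk".
Putting it together: [[island [mine [meadow [forest wool]]]] [hawk healer]].

[[island [mine [meadow [forest wool]]]] [hawk healer]]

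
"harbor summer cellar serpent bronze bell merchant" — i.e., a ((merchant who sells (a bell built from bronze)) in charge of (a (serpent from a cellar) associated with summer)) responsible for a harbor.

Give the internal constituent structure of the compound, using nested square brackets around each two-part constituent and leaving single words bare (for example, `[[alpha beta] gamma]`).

[harbor [[summer [cellar serpent]] [[bronze bell] merchant]]]

Whole compound: head "merchant" (specifically "summer cellar serpent bronze bell merchant"), modifier "harbor".
Within "summer cellar serpent bronze bell merchant", the head is "merchant" (specifically "bronze bell merchant") and the modifier is "summer cellar serpent".
Within "summer cellar serpent", the head is "serpent" (specifically "cellar serpent") and the modifier is "summer".
Within "cellar serpent", the head is "serpent" and the modifier is "cellar".
Within "bronze bell merchant", the head is "merchant" and the modifier is "bronze bell".
Within "bronze bell", the head is "bell" and the modifier is "bronze".
Assembled: [harbor [[summer [cellar serpent]] [[bronze bell] merchant]]].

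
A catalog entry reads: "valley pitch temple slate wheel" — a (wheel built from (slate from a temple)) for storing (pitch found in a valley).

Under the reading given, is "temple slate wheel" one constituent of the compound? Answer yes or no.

yes

The paraphrase groups the words so that "temple slate wheel" is one unit: it corresponds to a single parenthesized sub-phrase.
The full structure is [[valley pitch] [[temple slate] wheel]], in which [temple slate wheel] is a constituent.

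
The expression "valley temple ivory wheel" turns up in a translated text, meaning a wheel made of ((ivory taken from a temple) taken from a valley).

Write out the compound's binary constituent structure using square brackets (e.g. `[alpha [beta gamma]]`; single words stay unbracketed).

[[valley [temple ivory]] wheel]

At the top level: head "wheel"; modifier "valley temple ivory".
Inside "valley temple ivory": head "ivory" (specifically "temple ivory"), modifier "valley".
Inside "temple ivory": head "ivory", modifier "temple".
Putting it together: [[valley [temple ivory]] wheel].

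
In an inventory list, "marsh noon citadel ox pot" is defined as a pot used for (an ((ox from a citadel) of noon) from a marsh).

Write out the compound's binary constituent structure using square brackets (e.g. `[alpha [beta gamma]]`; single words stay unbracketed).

The outermost head in the paraphrase is "pot", modified by "marsh noon citadel ox".
Inside "marsh noon citadel ox": head "ox" (specifically "noon citadel ox"), modifier "marsh".
Inside "noon citadel ox": head "ox" (specifically "citadel ox"), modifier "noon".
Inside "citadel ox": head "ox", modifier "citadel".
Assembled: [[marsh [noon [citadel ox]]] pot].

[[marsh [noon [citadel ox]]] pot]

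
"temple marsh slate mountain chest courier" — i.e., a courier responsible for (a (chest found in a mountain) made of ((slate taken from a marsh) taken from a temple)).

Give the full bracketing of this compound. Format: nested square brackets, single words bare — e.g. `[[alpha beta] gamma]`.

At the top level: head "courier"; modifier "temple marsh slate mountain chest".
Within "temple marsh slate mountain chest", the head is "chest" (specifically "mountain chest") and the modifier is "temple marsh slate".
Within "temple marsh slate", the head is "slate" (specifically "marsh slate") and the modifier is "temple".
Within "marsh slate", the head is "slate" and the modifier is "marsh".
Within "mountain chest", the head is "chest" and the modifier is "mountain".
So the structure is [[[temple [marsh slate]] [mountain chest]] courier].

[[[temple [marsh slate]] [mountain chest]] courier]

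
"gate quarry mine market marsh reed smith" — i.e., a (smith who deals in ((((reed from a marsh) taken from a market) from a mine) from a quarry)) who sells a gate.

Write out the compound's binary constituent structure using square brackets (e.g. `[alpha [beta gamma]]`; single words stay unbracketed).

[gate [[quarry [mine [market [marsh reed]]]] smith]]

The outermost head in the paraphrase is "smith" (specifically "quarry mine market marsh reed smith"), modified by "gate".
Within "quarry mine market marsh reed smith", the head is "smith" and the modifier is "quarry mine market marsh reed".
Within "quarry mine market marsh reed", the head is "reed" (specifically "mine market marsh reed") and the modifier is "quarry".
Within "mine market marsh reed", the head is "reed" (specifically "market marsh reed") and the modifier is "mine".
Within "market marsh reed", the head is "reed" (specifically "marsh reed") and the modifier is "market".
Within "marsh reed", the head is "reed" and the modifier is "marsh".
So the structure is [gate [[quarry [mine [market [marsh reed]]]] smith]].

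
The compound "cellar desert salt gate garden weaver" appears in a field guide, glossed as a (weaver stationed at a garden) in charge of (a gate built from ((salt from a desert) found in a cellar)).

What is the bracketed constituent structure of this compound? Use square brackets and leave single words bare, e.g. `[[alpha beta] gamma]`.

The outermost head in the paraphrase is "weaver" (specifically "garden weaver"), modified by "cellar desert salt gate".
Within "cellar desert salt gate", the head is "gate" and the modifier is "cellar desert salt".
Within "cellar desert salt", the head is "salt" (specifically "desert salt") and the modifier is "cellar".
Within "desert salt", the head is "salt" and the modifier is "desert".
Within "garden weaver", the head is "weaver" and the modifier is "garden".
So the structure is [[[cellar [desert salt]] gate] [garden weaver]].

[[[cellar [desert salt]] gate] [garden weaver]]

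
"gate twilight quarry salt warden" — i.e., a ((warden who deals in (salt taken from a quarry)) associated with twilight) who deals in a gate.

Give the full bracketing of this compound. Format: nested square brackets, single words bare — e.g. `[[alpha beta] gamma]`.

[gate [twilight [[quarry salt] warden]]]

At the top level: head "warden" (specifically "twilight quarry salt warden"); modifier "gate".
"twilight quarry salt warden" → head "warden" (specifically "quarry salt warden"), modifier "twilight".
"quarry salt warden" → head "warden", modifier "quarry salt".
"quarry salt" → head "salt", modifier "quarry".
Putting it together: [gate [twilight [[quarry salt] warden]]].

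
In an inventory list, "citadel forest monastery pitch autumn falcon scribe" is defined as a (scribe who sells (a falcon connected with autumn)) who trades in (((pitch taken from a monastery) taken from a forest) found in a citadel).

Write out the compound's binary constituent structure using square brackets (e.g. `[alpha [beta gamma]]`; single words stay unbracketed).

Overall it is a kind of scribe (specifically "autumn falcon scribe"); the modifier is "citadel forest monastery pitch".
Within "citadel forest monastery pitch", the head is "pitch" (specifically "forest monastery pitch") and the modifier is "citadel".
Within "forest monastery pitch", the head is "pitch" (specifically "monastery pitch") and the modifier is "forest".
Within "monastery pitch", the head is "pitch" and the modifier is "monastery".
Within "autumn falcon scribe", the head is "scribe" and the modifier is "autumn falcon".
Within "autumn falcon", the head is "falcon" and the modifier is "autumn".
So the structure is [[citadel [forest [monastery pitch]]] [[autumn falcon] scribe]].

[[citadel [forest [monastery pitch]]] [[autumn falcon] scribe]]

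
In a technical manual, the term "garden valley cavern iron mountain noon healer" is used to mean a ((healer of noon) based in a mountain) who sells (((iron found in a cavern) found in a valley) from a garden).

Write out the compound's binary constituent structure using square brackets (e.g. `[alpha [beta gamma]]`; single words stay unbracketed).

Overall it is a kind of healer (specifically "mountain noon healer"); the modifier is "garden valley cavern iron".
Inside "garden valley cavern iron": head "iron" (specifically "valley cavern iron"), modifier "garden".
Inside "valley cavern iron": head "iron" (specifically "cavern iron"), modifier "valley".
Inside "cavern iron": head "iron", modifier "cavern".
Inside "mountain noon healer": head "healer" (specifically "noon healer"), modifier "mountain".
Inside "noon healer": head "healer", modifier "noon".
So the structure is [[garden [valley [cavern iron]]] [mountain [noon healer]]].

[[garden [valley [cavern iron]]] [mountain [noon healer]]]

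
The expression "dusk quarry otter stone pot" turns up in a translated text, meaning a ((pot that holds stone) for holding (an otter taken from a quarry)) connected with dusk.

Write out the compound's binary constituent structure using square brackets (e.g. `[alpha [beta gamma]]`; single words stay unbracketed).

The outermost head in the paraphrase is "pot" (specifically "quarry otter stone pot"), modified by "dusk".
Within "quarry otter stone pot", the head is "pot" (specifically "stone pot") and the modifier is "quarry otter".
Within "quarry otter", the head is "otter" and the modifier is "quarry".
Within "stone pot", the head is "pot" and the modifier is "stone".
So the structure is [dusk [[quarry otter] [stone pot]]].

[dusk [[quarry otter] [stone pot]]]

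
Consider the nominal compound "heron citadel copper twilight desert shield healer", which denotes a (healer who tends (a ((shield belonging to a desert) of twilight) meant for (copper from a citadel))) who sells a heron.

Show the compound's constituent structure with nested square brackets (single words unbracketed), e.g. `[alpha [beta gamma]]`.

[heron [[[citadel copper] [twilight [desert shield]]] healer]]

At the top level: head "healer" (specifically "citadel copper twilight desert shield healer"); modifier "heron".
Within "citadel copper twilight desert shield healer", the head is "healer" and the modifier is "citadel copper twilight desert shield".
Within "citadel copper twilight desert shield", the head is "shield" (specifically "twilight desert shield") and the modifier is "citadel copper".
Within "citadel copper", the head is "copper" and the modifier is "citadel".
Within "twilight desert shield", the head is "shield" (specifically "desert shield") and the modifier is "twilight".
Within "desert shield", the head is "shield" and the modifier is "desert".
Putting it together: [heron [[[citadel copper] [twilight [desert shield]]] healer]].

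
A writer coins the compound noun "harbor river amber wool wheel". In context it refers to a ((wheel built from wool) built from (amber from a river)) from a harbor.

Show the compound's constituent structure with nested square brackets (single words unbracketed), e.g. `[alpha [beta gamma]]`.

At the top level: head "wheel" (specifically "river amber wool wheel"); modifier "harbor".
Within "river amber wool wheel", the head is "wheel" (specifically "wool wheel") and the modifier is "river amber".
Within "river amber", the head is "amber" and the modifier is "river".
Within "wool wheel", the head is "wheel" and the modifier is "wool".
So the structure is [harbor [[river amber] [wool wheel]]].

[harbor [[river amber] [wool wheel]]]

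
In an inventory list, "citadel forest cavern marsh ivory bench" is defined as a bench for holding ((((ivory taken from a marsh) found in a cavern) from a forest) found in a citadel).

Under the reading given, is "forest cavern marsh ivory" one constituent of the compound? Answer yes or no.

yes

The paraphrase groups the words so that "forest cavern marsh ivory" is one unit: it corresponds to a single parenthesized sub-phrase.
The full structure is [[citadel [forest [cavern [marsh ivory]]]] bench], in which [forest cavern marsh ivory] is a constituent.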